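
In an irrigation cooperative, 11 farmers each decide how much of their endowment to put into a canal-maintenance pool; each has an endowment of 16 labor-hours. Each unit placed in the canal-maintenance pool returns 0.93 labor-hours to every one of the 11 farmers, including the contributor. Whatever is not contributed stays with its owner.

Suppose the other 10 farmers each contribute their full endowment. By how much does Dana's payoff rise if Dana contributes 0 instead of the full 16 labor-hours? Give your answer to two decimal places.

Switching from a contribution of 16 to 0 lets Dana keep an extra 16 labor-hours, but lowers the canal-maintenance pool by 16, which costs Dana their own share of that drop: 0.93 × 16 = 14.88.
Net gain = 16 − 14.88 = 1.12. The private return per contributed unit (0.93) is below 1, so free-riding is indeed the best response regardless of what the others do.

1.12 labor-hours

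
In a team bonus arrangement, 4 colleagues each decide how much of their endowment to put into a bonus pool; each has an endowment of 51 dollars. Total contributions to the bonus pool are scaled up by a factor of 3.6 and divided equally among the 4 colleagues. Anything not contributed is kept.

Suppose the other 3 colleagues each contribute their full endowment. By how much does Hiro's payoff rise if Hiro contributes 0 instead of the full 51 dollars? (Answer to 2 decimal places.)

Switching from a contribution of 51 to 0 lets Hiro keep an extra 51 dollars, but lowers the bonus pool by 51, which costs Hiro their own share of that drop: 3.6/4 × 51 = 45.90.
Net gain = 51 − 45.90 = 5.10. The private return per contributed unit (0.9000) is below 1, so free-riding is indeed the best response regardless of what the others do.

5.10 dollars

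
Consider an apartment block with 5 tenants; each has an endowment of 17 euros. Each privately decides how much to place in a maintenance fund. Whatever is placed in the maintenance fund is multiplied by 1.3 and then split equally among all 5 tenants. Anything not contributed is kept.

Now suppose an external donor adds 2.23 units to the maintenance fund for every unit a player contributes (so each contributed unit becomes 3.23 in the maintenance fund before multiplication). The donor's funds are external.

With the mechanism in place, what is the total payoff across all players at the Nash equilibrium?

With the mechanism, a contributed unit returns 1.3 × 3.23 / 5 = 0.8398 per unit of net cost — still below 1 — so contributing 0 remains dominant for every player.
Everyone keeps their endowment and the group total is 5 × 17 = 85.

85.00 euros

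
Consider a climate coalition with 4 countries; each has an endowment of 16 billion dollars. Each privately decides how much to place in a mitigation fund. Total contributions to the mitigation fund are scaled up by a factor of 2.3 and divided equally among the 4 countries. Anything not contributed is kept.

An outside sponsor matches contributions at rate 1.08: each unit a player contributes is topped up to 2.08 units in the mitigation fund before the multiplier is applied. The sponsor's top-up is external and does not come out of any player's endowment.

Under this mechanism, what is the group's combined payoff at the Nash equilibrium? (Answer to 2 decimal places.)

306.18 billion dollars

Under the mechanism each unit contributed yields 2.3 × 2.08 / 4 = 1.1960 back to its contributor per unit of net cost, which exceeds 1, making full contribution the dominant choice for everyone.
At the Nash equilibrium everyone contributes 16. Group total payoff = 2.3 × 2.08 × 64 = 306.18.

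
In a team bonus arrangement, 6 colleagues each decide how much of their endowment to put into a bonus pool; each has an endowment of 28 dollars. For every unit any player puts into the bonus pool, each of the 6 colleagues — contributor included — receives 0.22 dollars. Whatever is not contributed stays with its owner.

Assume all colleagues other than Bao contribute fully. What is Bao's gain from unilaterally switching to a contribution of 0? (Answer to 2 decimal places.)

Switching from a contribution of 28 to 0 lets Bao keep an extra 28 dollars, but lowers the bonus pool by 28, which costs Bao their own share of that drop: 0.22 × 28 = 6.16.
Net gain = 28 − 6.16 = 21.84. The private return per contributed unit (0.22) is below 1, so free-riding is indeed the best response regardless of what the others do.

21.84 dollars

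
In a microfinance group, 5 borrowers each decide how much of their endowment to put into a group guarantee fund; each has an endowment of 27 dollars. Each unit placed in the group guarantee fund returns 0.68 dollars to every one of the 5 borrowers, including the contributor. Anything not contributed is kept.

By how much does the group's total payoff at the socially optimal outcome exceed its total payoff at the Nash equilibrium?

The private return per contributed unit is 0.68 < 1, so contributing 0 is dominant for every player. At the Nash equilibrium everyone keeps their 27, and the group total is 5 × 27 = 135.
Each contributed unit returns 3.400 to the group as a whole (0.68 to each of 5 players), which exceeds 1, so the social optimum is full contribution: group total = 3.400 × 135 = 459.00.
Efficiency loss = 459.00 − 135 = 324.00.

324.00 dollars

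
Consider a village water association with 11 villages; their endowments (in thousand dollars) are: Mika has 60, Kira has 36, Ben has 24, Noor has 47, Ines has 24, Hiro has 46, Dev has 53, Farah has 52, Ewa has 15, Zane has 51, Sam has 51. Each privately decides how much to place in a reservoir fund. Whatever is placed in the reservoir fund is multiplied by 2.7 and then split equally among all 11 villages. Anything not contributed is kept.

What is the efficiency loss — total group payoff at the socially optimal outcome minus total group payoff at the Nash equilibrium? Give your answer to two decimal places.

The private return per contributed unit is 2.7/11 = 0.2455 < 1 for every player regardless of endowment, so the Nash equilibrium is zero contribution and the group total is Σ E_j = 60 + 36 + 24 + 47 + 24 + 46 + 53 + 52 + 15 + 51 + 51 = 459.
Each contributed unit returns 2.700 to the group, so the social optimum is full contribution by everyone: group total = 2.700 × 459 = 1239.30.
Efficiency loss = (2.700 − 1) × 459 = 780.30.

780.30 thousand dollars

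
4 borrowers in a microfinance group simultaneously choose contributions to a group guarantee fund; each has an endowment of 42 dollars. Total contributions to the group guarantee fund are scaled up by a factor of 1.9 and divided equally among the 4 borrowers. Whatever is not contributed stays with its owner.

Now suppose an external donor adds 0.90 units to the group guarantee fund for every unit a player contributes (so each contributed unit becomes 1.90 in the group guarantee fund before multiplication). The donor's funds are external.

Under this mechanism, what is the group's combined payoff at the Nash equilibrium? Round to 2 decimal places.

Even with the mechanism, each unit contributed returns only 1.9 × 1.90 / 4 = 0.9025 per unit of net cost, so contributing nothing is still dominant.
At the Nash equilibrium no one contributes; group total payoff = 4 × 42 = 168.

168.00 dollars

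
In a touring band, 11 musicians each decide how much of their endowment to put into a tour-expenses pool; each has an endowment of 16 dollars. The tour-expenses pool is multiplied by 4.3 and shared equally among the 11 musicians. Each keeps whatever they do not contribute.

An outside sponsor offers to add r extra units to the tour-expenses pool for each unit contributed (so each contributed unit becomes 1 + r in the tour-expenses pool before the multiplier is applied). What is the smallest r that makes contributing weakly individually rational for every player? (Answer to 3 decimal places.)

1.558

With matching at rate r, one contributed unit becomes (1 + r) in the tour-expenses pool and returns 4.3 × (1 + r) / 11 to the contributor.
Setting this equal to 1: 1 + r = 11/4.3 = 2.5581.
So the minimum matching rate is r = 2.5581 − 1 = 1.558.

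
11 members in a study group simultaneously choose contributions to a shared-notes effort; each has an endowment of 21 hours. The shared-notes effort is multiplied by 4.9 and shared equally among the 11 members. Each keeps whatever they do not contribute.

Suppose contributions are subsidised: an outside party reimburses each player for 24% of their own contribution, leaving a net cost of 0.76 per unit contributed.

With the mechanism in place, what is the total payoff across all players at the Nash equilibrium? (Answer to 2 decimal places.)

231.00 hours

The effective private return is (4.9/11) / 0.76 = 0.5861, which is still under 1, so the mechanism doesn't change anyone's dominant strategy: zero contribution.
Everyone keeps their endowment and the group total is 11 × 21 = 231.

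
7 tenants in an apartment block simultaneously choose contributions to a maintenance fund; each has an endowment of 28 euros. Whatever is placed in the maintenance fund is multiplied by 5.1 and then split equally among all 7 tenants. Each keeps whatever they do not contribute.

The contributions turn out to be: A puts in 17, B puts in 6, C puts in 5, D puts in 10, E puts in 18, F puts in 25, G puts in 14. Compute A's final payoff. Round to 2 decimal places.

Total contributed: 17 + 6 + 5 + 10 + 18 + 25 + 14 = 95.
Each receives 5.1 × 95 / 7 = 69.21 from the maintenance fund.
A keeps 28 − 17 = 11, so A's payoff is 11 + 69.21 = 80.21.

80.21 euros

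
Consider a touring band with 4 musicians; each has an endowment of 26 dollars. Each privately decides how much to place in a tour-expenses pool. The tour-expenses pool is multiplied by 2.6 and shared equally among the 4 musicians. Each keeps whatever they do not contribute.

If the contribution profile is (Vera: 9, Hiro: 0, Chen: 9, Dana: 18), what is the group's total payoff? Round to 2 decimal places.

Total contributed: 9 + 0 + 9 + 18 = 36; total kept: 4 × 26 − 36 = 68.
The tour-expenses pool pays out 2.6 × 36 = 93.60 in aggregate.
Group total = 68 + 93.60 = 161.60.

161.60 dollars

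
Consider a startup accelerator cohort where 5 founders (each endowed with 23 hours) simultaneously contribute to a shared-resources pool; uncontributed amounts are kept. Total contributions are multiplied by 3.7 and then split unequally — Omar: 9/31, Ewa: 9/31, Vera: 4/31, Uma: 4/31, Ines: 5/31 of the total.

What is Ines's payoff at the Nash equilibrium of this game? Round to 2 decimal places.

A player with share s gets back 3.7·s per unit contributed, so full contribution is dominant for anyone with s > 1/3.7 = 0.2703 and zero contribution is dominant for anyone below.
The shares above 0.2703 belong to Omar and Ewa, contributing 23 each; the remaining 3 contribute 0. Total contributed: 46.
Ines keeps 23 and receives 3.7 × 46 × 5/31 = 27.45 from the shared-resources pool, for a payoff of 50.45.

50.45 hours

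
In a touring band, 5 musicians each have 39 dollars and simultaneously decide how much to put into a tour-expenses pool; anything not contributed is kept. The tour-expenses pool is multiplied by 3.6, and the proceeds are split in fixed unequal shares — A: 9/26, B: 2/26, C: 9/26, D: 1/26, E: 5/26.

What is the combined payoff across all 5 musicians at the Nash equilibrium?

Player j's private return per contributed unit is 3.6 × (j's share). Contributing is weakly dominant for j when that share is at least 1/3.6 = 0.2778, and contributing 0 is dominant otherwise.
A and C clear that bar, contributing 39 each; the remaining 3 contribute 0. Total contributed: 78.
The tour-expenses pool pays out 3.6 × 78 = 280.80 in total (split across the unequal shares, but the aggregate is all that matters for the group sum).
The 3 free-riders keep 39 each, adding 117. Group total = 117 + 280.80 = 397.80.

397.80 dollars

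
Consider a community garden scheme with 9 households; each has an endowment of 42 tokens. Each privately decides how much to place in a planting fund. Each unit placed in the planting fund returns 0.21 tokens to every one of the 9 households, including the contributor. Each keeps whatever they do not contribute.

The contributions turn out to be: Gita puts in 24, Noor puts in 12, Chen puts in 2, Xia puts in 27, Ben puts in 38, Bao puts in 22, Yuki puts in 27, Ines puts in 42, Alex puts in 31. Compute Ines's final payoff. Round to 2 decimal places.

47.25 tokens

Total contributed: 24 + 12 + 2 + 27 + 38 + 22 + 27 + 42 + 31 = 225.
Each receives 0.21 × 225 = 47.25 from the planting fund.
Ines keeps 42 − 42 = 0, so Ines's payoff is 0 + 47.25 = 47.25.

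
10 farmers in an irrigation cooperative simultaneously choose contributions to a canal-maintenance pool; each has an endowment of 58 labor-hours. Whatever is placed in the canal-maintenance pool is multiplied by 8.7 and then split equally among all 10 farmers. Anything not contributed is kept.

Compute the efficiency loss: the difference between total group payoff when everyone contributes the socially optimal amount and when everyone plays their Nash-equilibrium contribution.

Each contributed unit returns 8.7/10 = 0.8700 to its contributor — below 1 — so contributing 0 is dominant for every player. At the Nash equilibrium everyone keeps their 58, and the group total is 10 × 58 = 580.
Each contributed unit returns 8.700 to the group as a whole (0.8700 to each of 10 players), which exceeds 1, so the social optimum is full contribution: group total = 8.700 × 580 = 5046.00.
Efficiency loss = 5046.00 − 580 = 4466.00.

4466.00 labor-hours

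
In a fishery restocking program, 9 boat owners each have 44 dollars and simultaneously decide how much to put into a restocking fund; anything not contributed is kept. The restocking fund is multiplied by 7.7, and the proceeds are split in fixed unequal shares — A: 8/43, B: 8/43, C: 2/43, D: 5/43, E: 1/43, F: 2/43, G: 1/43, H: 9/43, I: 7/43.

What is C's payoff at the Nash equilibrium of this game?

Each unit j contributes comes back to j as 7.7 × (j's share), so j prefers to contribute only if that share exceeds 1/7.7 = 0.1299; otherwise keeping the unit dominates.
A, B, H and I clear that bar, contributing 44 each; the remaining 5 contribute 0. Total contributed: 176.
C keeps 44 and receives 7.7 × 176 × 2/43 = 63.03 from the restocking fund, for a payoff of 107.03.

107.03 dollars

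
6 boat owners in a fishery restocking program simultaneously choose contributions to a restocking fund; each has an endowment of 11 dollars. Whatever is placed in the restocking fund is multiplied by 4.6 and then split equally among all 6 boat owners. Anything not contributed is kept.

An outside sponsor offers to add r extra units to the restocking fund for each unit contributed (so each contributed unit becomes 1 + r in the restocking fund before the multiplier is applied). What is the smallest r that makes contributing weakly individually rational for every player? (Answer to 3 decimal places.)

0.304

With matching at rate r, one contributed unit becomes (1 + r) in the restocking fund and returns 4.6 × (1 + r) / 6 to the contributor.
Setting this equal to 1: 1 + r = 6/4.6 = 1.3043.
So the minimum matching rate is r = 1.3043 − 1 = 0.304.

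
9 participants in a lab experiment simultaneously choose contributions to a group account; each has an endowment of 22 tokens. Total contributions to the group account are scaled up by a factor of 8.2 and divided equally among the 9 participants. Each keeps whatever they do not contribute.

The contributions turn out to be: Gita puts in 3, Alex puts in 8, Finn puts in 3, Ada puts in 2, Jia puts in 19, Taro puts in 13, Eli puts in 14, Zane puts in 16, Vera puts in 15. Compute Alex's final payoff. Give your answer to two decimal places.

98.73 tokens

Total contributed: 3 + 8 + 3 + 2 + 19 + 13 + 14 + 16 + 15 = 93.
Each receives 8.2 × 93 / 9 = 84.73 from the group account.
Alex keeps 22 − 8 = 14, so Alex's payoff is 14 + 84.73 = 98.73.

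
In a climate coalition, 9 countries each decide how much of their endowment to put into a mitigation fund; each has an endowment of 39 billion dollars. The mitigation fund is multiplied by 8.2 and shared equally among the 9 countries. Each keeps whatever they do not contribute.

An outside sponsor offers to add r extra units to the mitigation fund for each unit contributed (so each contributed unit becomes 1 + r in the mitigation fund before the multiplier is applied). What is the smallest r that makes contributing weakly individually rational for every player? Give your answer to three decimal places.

0.098

With matching at rate r, one contributed unit becomes (1 + r) in the mitigation fund and returns 8.2 × (1 + r) / 9 to the contributor.
Setting this equal to 1: 1 + r = 9/8.2 = 1.0976.
So the minimum matching rate is r = 1.0976 − 1 = 0.098.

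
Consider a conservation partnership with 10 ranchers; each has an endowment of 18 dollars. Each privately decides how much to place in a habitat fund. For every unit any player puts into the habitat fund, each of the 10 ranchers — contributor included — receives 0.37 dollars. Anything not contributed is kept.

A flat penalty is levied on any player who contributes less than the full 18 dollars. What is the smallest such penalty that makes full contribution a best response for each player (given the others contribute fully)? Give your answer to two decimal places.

Given the others contribute fully, the best deviation is to contribute 0 (any partial contribution still incurs the fine and gives up units whose private return 0.37 is below 1).
Deviating from 18 to 0 saves 18 dollars but forfeits the deviator's share of the drop in the habitat fund: 0.37 × 18 = 6.66.
So the deviation gain is 18 − 6.66 = 11.34, and the fine must be at least 11.34 dollars to wipe it out.

11.34 dollars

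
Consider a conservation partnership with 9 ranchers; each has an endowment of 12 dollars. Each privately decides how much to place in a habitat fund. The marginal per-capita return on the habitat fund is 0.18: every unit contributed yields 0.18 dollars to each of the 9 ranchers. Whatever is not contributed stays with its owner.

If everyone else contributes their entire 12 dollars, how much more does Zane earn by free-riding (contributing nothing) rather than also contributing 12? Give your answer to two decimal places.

9.84 dollars

Switching from a contribution of 12 to 0 lets Zane keep an extra 12 dollars, but lowers the habitat fund by 12, which costs Zane their own share of that drop: 0.18 × 12 = 2.16.
Net gain = 12 − 2.16 = 9.84. The private return per contributed unit (0.18) is below 1, so free-riding is indeed the best response regardless of what the others do.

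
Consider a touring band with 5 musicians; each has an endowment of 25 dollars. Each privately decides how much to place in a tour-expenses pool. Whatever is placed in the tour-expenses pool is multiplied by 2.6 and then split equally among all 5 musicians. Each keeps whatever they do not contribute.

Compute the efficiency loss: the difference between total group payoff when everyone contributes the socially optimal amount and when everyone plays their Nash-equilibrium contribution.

200.00 dollars

Each contributed unit returns 2.6/5 = 0.5200 to its contributor — below 1 — so contributing 0 is dominant for every player. At the Nash equilibrium everyone keeps their 25, and the group total is 5 × 25 = 125.
Each contributed unit returns 2.600 to the group as a whole (0.5200 to each of 5 players), which exceeds 1, so the social optimum is full contribution: group total = 2.600 × 125 = 325.00.
Efficiency loss = 325.00 − 125 = 200.00.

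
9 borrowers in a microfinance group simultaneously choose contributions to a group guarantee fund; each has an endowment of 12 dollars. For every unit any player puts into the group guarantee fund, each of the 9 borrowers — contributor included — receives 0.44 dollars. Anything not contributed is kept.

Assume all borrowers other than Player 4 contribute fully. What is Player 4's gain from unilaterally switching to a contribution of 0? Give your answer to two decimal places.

6.72 dollars

Switching from a contribution of 12 to 0 lets Player 4 keep an extra 12 dollars, but lowers the group guarantee fund by 12, which costs Player 4 their own share of that drop: 0.44 × 12 = 5.28.
Net gain = 12 − 5.28 = 6.72. The private return per contributed unit (0.44) is below 1, so free-riding is indeed the best response regardless of what the others do.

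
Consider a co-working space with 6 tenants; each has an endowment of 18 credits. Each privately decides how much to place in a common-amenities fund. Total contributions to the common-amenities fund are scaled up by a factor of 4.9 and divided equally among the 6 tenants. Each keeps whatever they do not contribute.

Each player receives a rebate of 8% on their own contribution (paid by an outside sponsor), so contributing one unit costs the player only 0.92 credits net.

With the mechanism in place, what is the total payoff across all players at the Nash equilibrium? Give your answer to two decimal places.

108.00 credits

With the mechanism, a contributed unit returns (4.9/6) / 0.92 = 0.8877 per unit of net cost — still below 1 — so contributing 0 remains dominant for every player.
Everyone keeps their endowment and the group total is 6 × 18 = 108.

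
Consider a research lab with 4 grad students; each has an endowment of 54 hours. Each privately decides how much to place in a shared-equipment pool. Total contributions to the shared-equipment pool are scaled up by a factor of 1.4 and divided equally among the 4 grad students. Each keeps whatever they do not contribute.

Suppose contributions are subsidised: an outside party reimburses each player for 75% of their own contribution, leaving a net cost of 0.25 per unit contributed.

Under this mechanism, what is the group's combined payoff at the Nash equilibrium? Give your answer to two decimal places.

464.40 hours

The effective private return per unit is now (1.4/4) / 0.25 = 1.4000 > 1, so every player's dominant strategy flips to full contribution.
At the Nash equilibrium everyone contributes 54. Group total payoff = 4 × (54 × 0.75 + 1.4 × 54) = 464.40.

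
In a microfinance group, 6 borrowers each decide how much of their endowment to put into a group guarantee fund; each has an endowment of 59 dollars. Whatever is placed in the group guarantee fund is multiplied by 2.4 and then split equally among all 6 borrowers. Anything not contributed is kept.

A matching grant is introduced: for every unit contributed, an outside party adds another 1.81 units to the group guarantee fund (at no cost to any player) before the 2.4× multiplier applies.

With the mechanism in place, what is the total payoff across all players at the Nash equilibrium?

With the mechanism, a contributed unit returns 2.4 × 2.81 / 6 = 1.1240 per unit of net cost to the contributor — now above 1 — so contributing fully is weakly dominant for every player.
So the Nash equilibrium is full contribution by all 6; the group earns 2.4 × 2.81 × 354 = 2387.38.

2387.38 dollars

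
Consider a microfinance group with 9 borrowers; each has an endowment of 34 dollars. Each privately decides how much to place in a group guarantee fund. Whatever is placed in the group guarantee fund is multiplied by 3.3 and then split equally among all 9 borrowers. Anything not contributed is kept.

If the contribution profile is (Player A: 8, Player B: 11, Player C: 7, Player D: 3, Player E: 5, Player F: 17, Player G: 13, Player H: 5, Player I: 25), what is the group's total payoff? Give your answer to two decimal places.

522.20 dollars

Total contributed: 8 + 11 + 7 + 3 + 5 + 17 + 13 + 5 + 25 = 94; total kept: 9 × 34 − 94 = 212.
The group guarantee fund pays out 3.3 × 94 = 310.20 in aggregate.
Group total = 212 + 310.20 = 522.20.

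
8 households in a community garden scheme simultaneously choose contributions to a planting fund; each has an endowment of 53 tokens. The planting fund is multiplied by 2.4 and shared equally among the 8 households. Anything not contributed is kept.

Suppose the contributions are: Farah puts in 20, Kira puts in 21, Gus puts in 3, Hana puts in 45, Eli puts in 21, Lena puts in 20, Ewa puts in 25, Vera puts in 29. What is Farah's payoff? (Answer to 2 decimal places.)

88.20 tokens

Total contributed: 20 + 21 + 3 + 45 + 21 + 20 + 25 + 29 = 184.
Each receives 2.4 × 184 / 8 = 55.20 from the planting fund.
Farah keeps 53 − 20 = 33, so Farah's payoff is 33 + 55.20 = 88.20.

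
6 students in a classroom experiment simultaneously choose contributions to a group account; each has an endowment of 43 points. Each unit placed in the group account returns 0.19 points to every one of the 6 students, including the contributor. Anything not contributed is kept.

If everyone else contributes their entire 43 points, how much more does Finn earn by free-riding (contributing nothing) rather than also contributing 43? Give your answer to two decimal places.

34.83 points

Switching from a contribution of 43 to 0 lets Finn keep an extra 43 points, but lowers the group account by 43, which costs Finn their own share of that drop: 0.19 × 43 = 8.17.
Net gain = 43 − 8.17 = 34.83. The private return per contributed unit (0.19) is below 1, so free-riding is indeed the best response regardless of what the others do.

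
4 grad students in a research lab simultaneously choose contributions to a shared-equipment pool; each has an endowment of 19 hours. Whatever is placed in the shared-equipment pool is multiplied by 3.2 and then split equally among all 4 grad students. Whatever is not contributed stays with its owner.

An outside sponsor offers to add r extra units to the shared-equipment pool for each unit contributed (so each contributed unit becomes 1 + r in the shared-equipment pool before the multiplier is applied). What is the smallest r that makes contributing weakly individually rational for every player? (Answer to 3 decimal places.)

0.250

With matching at rate r, one contributed unit becomes (1 + r) in the shared-equipment pool and returns 3.2 × (1 + r) / 4 to the contributor.
Setting this equal to 1: 1 + r = 4/3.2 = 1.2500.
So the minimum matching rate is r = 1.2500 − 1 = 0.250.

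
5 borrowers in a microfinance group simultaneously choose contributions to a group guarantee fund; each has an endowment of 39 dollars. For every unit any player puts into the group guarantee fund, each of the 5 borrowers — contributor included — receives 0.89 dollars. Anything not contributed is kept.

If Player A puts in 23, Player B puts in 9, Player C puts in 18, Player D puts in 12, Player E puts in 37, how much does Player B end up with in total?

118.11 dollars

Total contributed: 23 + 9 + 18 + 12 + 37 = 99.
Each receives 0.89 × 99 = 88.11 from the group guarantee fund.
Player B keeps 39 − 9 = 30, so Player B's payoff is 30 + 88.11 = 118.11.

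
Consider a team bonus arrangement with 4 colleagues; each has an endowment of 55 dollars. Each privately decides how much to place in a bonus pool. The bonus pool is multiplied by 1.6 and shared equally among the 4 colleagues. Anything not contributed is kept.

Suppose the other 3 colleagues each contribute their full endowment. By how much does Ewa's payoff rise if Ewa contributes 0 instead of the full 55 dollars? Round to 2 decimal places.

Switching from a contribution of 55 to 0 lets Ewa keep an extra 55 dollars, but lowers the bonus pool by 55, which costs Ewa their own share of that drop: 1.6/4 × 55 = 22.00.
Net gain = 55 − 22.00 = 33.00. The private return per contributed unit (0.4000) is below 1, so free-riding is indeed the best response regardless of what the others do.

33.00 dollars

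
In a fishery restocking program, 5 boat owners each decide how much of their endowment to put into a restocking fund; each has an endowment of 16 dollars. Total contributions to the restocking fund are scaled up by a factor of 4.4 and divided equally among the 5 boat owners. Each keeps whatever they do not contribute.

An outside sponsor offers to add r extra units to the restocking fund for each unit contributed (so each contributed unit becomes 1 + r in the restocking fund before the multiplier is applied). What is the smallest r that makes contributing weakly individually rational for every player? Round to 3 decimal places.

With matching at rate r, one contributed unit becomes (1 + r) in the restocking fund and returns 4.4 × (1 + r) / 5 to the contributor.
Setting this equal to 1: 1 + r = 5/4.4 = 1.1364.
So the minimum matching rate is r = 1.1364 − 1 = 0.136.

0.136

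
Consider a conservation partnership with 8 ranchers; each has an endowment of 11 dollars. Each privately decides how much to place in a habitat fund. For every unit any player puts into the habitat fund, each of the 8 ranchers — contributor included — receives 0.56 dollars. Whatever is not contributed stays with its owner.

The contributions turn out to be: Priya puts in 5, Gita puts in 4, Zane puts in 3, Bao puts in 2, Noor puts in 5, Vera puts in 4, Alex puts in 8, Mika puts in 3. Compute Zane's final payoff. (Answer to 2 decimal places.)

27.04 dollars

Total contributed: 5 + 4 + 3 + 2 + 5 + 4 + 8 + 3 = 34.
Each receives 0.56 × 34 = 19.04 from the habitat fund.
Zane keeps 11 − 3 = 8, so Zane's payoff is 8 + 19.04 = 27.04.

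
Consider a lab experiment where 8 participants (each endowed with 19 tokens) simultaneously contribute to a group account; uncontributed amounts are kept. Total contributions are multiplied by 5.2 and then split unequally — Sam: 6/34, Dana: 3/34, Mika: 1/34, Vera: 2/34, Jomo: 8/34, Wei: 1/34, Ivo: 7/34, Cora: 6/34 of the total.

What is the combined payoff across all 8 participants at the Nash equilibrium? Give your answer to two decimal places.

Each unit j contributes comes back to j as 5.2 × (j's share), so j prefers to contribute only if that share exceeds 1/5.2 = 0.1923; otherwise keeping the unit dominates.
The shares above 0.1923 belong to Jomo and Ivo, contributing 19 each; the remaining 6 contribute 0. Total contributed: 38.
The group account pays out 5.2 × 38 = 197.60 in total (split across the unequal shares, but the aggregate is all that matters for the group sum).
The 6 free-riders keep 19 each, adding 114. Group total = 114 + 197.60 = 311.60.

311.60 tokens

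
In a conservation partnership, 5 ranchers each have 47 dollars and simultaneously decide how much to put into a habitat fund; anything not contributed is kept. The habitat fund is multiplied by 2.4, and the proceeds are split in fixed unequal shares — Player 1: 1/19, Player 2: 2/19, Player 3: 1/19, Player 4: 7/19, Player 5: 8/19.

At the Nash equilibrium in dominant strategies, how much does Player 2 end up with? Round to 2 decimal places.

58.87 dollars

Player j's private return per contributed unit is 2.4 × (j's share). Contributing is weakly dominant for j when that share is at least 1/2.4 = 0.4167, and contributing 0 is dominant otherwise.
The only share above 0.4167 is Player 5's 8/19, contributing 47; the remaining 4 contribute 0. Total contributed: 47.
Player 2 keeps 47 and receives 2.4 × 47 × 2/19 = 11.87 from the habitat fund, for a payoff of 58.87.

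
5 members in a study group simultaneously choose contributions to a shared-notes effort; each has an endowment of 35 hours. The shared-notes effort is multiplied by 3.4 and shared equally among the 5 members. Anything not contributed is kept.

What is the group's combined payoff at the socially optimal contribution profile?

Each contributed unit returns 3.400 to the group as a whole (0.6800 to each of 5 players), which exceeds 1, so the social optimum is full contribution: group total = 3.400 × 175 = 595.00.

595.00 hours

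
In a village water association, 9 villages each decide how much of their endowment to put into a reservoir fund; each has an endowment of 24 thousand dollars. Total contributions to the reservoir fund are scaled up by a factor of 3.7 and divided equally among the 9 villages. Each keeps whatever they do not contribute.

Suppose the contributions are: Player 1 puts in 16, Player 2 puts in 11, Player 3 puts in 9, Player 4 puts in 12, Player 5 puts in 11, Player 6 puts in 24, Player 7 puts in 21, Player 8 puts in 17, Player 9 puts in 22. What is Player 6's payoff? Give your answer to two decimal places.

Total contributed: 16 + 11 + 9 + 12 + 11 + 24 + 21 + 17 + 22 = 143.
Each receives 3.7 × 143 / 9 = 58.79 from the reservoir fund.
Player 6 keeps 24 − 24 = 0, so Player 6's payoff is 0 + 58.79 = 58.79.

58.79 thousand dollars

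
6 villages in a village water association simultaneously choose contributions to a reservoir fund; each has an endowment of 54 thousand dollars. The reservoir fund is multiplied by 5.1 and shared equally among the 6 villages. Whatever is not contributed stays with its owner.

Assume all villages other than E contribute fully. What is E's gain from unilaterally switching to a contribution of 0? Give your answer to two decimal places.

Switching from a contribution of 54 to 0 lets E keep an extra 54 thousand dollars, but lowers the reservoir fund by 54, which costs E their own share of that drop: 5.1/6 × 54 = 45.90.
Net gain = 54 − 45.90 = 8.10. The private return per contributed unit (0.8500) is below 1, so free-riding is indeed the best response regardless of what the others do.

8.10 thousand dollars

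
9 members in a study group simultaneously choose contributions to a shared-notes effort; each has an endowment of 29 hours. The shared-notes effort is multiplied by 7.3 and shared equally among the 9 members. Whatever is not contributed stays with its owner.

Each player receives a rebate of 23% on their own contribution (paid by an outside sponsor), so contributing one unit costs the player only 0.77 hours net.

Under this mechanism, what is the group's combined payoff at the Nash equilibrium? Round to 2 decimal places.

1965.33 hours

With the mechanism, a contributed unit returns (7.3/9) / 0.77 = 1.0534 per unit of net cost to the contributor — now above 1 — so contributing fully is weakly dominant for every player.
So the Nash equilibrium is full contribution by all 9; the group earns 9 × (29 × 0.23 + 7.3 × 29) = 1965.33.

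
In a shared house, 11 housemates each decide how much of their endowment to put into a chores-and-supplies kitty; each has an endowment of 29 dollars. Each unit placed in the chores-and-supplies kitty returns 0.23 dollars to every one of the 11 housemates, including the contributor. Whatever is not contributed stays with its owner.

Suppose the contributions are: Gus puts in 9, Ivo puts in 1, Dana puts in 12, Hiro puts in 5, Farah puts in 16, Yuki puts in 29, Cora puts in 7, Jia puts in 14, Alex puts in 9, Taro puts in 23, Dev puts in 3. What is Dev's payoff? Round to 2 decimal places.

55.44 dollars

Total contributed: 9 + 1 + 12 + 5 + 16 + 29 + 7 + 14 + 9 + 23 + 3 = 128.
Each receives 0.23 × 128 = 29.44 from the chores-and-supplies kitty.
Dev keeps 29 − 3 = 26, so Dev's payoff is 26 + 29.44 = 55.44.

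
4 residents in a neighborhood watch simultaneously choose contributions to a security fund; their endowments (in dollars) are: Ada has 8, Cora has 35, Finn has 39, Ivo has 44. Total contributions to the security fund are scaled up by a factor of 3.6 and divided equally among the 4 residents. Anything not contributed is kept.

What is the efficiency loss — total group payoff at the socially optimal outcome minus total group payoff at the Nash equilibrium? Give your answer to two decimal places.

The private return per contributed unit is 3.6/4 = 0.9000 < 1 for every player regardless of endowment, so the Nash equilibrium is zero contribution and the group total is Σ E_j = 8 + 35 + 39 + 44 = 126.
Each contributed unit returns 3.600 to the group, so the social optimum is full contribution by everyone: group total = 3.600 × 126 = 453.60.
Efficiency loss = (3.600 − 1) × 126 = 327.60.

327.60 dollars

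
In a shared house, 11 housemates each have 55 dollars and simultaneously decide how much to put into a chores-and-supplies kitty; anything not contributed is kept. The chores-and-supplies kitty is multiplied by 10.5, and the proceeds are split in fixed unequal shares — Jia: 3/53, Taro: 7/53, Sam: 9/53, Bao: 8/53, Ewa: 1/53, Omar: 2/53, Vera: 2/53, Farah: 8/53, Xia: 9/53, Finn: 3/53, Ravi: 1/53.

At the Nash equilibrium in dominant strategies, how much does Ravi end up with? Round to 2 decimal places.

109.48 dollars

Each unit j contributes comes back to j as 10.5 × (j's share), so j prefers to contribute only if that share exceeds 1/10.5 = 0.0952; otherwise keeping the unit dominates.
Taro, Sam, Bao, Farah and Xia are above the threshold, contributing 55 each; the remaining 6 contribute 0. Total contributed: 275.
Ravi keeps 55 and receives 10.5 × 275 × 1/53 = 54.48 from the chores-and-supplies kitty, for a payoff of 109.48.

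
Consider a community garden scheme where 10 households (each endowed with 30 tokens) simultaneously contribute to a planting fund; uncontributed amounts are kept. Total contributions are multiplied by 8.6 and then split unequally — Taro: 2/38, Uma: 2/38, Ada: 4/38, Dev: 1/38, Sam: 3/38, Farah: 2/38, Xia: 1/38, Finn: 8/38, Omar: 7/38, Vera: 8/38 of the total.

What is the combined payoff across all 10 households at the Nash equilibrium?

Each unit j contributes comes back to j as 8.6 × (j's share), so j prefers to contribute only if that share exceeds 1/8.6 = 0.1163; otherwise keeping the unit dominates.
The shares above 0.1163 belong to Finn, Omar and Vera, contributing 30 each; the remaining 7 contribute 0. Total contributed: 90.
The planting fund pays out 8.6 × 90 = 774.00 in total (split across the unequal shares, but the aggregate is all that matters for the group sum).
The 7 free-riders keep 30 each, adding 210. Group total = 210 + 774.00 = 984.00.

984.00 tokens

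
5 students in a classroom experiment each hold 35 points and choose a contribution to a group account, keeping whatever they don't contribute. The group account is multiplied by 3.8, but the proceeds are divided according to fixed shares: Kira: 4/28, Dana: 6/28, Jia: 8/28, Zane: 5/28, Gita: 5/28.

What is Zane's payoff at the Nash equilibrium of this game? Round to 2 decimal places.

58.75 points

Player j's private return per contributed unit is 3.8 × (j's share). Contributing is weakly dominant for j when that share is at least 1/3.8 = 0.2632, and contributing 0 is dominant otherwise.
Jia alone (share 8/28) is above the threshold, contributing 35; the remaining 4 contribute 0. Total contributed: 35.
Zane keeps 35 and receives 3.8 × 35 × 5/28 = 23.75 from the group account, for a payoff of 58.75.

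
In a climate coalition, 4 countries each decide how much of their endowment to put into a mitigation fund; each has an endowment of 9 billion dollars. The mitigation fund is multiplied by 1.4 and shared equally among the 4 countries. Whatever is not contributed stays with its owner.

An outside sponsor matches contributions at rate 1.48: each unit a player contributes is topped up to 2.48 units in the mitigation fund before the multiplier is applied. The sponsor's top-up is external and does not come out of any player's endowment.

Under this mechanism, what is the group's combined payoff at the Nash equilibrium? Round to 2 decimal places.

Even with the mechanism, each unit contributed returns only 1.4 × 2.48 / 4 = 0.8680 per unit of net cost, so contributing nothing is still dominant.
Everyone keeps their endowment and the group total is 4 × 9 = 36.

36.00 billion dollars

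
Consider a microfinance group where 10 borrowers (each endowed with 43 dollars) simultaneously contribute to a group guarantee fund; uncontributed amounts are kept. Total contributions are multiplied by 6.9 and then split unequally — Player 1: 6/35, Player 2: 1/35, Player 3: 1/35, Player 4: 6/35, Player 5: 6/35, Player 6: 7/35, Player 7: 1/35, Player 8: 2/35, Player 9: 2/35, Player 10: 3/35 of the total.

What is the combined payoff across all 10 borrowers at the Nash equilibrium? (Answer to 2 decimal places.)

For player j, contributing a unit is worthwhile iff 6.9 × (j's share) ≥ 1, i.e. iff j's share is at least 0.1449.
Player 1, Player 4, Player 5 and Player 6 are above the threshold, contributing 43 each; the remaining 6 contribute 0. Total contributed: 172.
The group guarantee fund pays out 6.9 × 172 = 1186.80 in total (split across the unequal shares, but the aggregate is all that matters for the group sum).
The 6 free-riders keep 43 each, adding 258. Group total = 258 + 1186.80 = 1444.80.

1444.80 dollars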